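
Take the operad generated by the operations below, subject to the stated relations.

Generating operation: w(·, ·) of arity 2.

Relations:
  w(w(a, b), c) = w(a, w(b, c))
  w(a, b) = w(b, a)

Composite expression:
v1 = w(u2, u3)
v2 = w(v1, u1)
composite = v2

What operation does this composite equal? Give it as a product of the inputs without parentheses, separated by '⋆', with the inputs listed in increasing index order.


u1 ⋆ u2 ⋆ u3

Both nesting and order wash out for w; what remains is which u's occur.
w(u2, u3) reduces to u2 ⋆ u3
w(w(u2, u3), u1) reduces to u2 ⋆ u3 ⋆ u1
putting the inputs in ascending order: u1 ⋆ u2 ⋆ u3


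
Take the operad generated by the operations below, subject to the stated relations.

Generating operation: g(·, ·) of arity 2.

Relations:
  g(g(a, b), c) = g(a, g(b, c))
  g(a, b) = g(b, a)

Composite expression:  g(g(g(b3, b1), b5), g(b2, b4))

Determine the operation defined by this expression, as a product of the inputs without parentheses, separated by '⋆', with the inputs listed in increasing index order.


Reordering under g is free, so list the b-inputs canonically.
g(b3, b1) reduces to b3 ⋆ b1
g(g(b3, b1), b5) reduces to b3 ⋆ b1 ⋆ b5
g(b2, b4) reduces to b2 ⋆ b4
g(g(g(b3, b1), b5), g(b2, b4)) reduces to b3 ⋆ b1 ⋆ b5 ⋆ b2 ⋆ b4
sorting the factors by input index: b1 ⋆ b2 ⋆ b3 ⋆ b4 ⋆ b5

b1 ⋆ b2 ⋆ b3 ⋆ b4 ⋆ b5


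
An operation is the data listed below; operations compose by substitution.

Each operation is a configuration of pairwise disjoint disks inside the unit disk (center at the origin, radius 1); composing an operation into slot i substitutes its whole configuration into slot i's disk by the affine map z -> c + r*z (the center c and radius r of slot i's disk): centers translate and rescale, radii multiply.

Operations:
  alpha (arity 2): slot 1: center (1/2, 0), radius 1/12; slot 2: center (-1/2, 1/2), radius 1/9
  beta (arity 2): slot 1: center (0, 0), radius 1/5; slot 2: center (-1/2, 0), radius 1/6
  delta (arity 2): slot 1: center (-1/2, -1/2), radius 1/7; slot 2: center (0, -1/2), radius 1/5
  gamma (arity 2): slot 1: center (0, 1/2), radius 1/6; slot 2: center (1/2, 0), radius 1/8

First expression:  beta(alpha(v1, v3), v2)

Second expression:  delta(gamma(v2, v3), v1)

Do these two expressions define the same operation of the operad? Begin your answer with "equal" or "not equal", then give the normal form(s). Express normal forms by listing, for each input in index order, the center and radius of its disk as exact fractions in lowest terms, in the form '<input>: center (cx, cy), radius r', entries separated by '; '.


not equal: they reduce to v1: center (1/10, 0), radius 1/60; v2: center (-1/2, 0), radius 1/6; v3: center (-1/10, 1/10), radius 1/45 and v1: center (0, -1/2), radius 1/5; v2: center (-1/2, -3/7), radius 1/42; v3: center (-3/7, -1/2), radius 1/56

The first expression, normalized: v1: center (1/10, 0), radius 1/60; v2: center (-1/2, 0), radius 1/6; v3: center (-1/10, 1/10), radius 1/45
The second expression, normalized: v1: center (0, -1/2), radius 1/5; v2: center (-1/2, -3/7), radius 1/42; v3: center (-3/7, -1/2), radius 1/56
No match — not equal.


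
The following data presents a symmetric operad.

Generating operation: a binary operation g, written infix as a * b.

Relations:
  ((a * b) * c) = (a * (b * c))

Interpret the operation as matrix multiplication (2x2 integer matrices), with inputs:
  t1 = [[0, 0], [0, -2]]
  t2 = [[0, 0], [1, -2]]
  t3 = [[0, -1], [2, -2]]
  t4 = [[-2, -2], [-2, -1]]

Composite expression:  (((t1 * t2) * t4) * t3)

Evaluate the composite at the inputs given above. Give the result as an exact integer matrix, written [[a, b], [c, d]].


[[0, 0], [0, 4]]

(t1 * t2) = [[0, 0], [-2, 4]]
((t1 * t2) * t4) = [[0, 0], [-4, 0]]
(((t1 * t2) * t4) * t3) = [[0, 0], [0, 4]]


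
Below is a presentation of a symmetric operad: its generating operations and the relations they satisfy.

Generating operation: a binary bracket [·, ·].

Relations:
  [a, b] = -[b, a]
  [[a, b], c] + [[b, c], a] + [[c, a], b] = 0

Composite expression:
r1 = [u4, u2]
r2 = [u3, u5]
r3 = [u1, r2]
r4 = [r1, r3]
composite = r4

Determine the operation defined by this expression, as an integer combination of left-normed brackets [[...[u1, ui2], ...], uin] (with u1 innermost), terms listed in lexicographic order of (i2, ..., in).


In the tensor algebra, words opening u1 carry the u1-anchored form.
Composite bracket: [[u4, u2], [u1, [u3, u5]]]
Under [a, b] = ab - ba we get 16 signed associative words (2^4 = 16).
The u1-initial words carry the normal form:
  the word u1u3u5u2u4 carries sign +1 and contributes +[[[[u1, u3], u5], u2], u4]
  the word u1u3u5u4u2 carries sign -1 and contributes -[[[[u1, u3], u5], u4], u2]
  the word u1u5u3u2u4 carries sign -1 and contributes -[[[[u1, u5], u3], u2], u4]
  the word u1u5u3u4u2 carries sign +1 and contributes +[[[[u1, u5], u3], u4], u2]

[[[[u1, u3], u5], u2], u4] - [[[[u1, u3], u5], u4], u2] - [[[[u1, u5], u3], u2], u4] + [[[[u1, u5], u3], u4], u2]


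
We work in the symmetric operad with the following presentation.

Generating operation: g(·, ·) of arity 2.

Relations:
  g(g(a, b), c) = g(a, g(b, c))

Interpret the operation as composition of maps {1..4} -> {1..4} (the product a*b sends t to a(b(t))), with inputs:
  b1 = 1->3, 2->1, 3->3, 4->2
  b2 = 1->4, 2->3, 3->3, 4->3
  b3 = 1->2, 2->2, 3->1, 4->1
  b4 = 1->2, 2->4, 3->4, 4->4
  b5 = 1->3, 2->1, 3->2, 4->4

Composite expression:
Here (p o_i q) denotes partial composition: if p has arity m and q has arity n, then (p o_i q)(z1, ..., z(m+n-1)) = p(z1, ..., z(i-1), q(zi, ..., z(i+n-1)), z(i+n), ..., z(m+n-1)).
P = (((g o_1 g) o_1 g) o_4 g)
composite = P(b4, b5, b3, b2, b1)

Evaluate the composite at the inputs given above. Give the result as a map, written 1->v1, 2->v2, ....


1->4, 2->4, 3->4, 4->4

g(b4, b5) = 1->4, 2->2, 3->4, 4->4
g(g(b4, b5), b3) = 1->2, 2->2, 3->4, 4->4
g(b2, b1) = 1->3, 2->4, 3->3, 4->3
g(g(g(b4, b5), b3), g(b2, b1)) = 1->4, 2->4, 3->4, 4->4


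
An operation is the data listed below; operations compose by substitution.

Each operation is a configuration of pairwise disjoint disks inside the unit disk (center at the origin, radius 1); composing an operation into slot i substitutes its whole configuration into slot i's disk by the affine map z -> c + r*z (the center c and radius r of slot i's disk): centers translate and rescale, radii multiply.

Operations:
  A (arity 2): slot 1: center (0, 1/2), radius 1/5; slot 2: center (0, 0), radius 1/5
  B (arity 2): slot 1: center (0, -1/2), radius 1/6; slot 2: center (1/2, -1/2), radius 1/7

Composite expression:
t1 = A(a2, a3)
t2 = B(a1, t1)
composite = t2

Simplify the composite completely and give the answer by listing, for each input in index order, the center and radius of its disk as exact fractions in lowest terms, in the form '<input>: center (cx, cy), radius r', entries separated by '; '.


Affine substitution under B: radii multiply and a-centers shift.
a1 passes through 1 substitution, ending at center (0, -1/2), radius 1/6
a2 passes through 2 substitutions, ending at center (1/2, -3/7), radius 1/35
a3 passes through 2 substitutions, ending at center (1/2, -1/2), radius 1/35

a1: center (0, -1/2), radius 1/6; a2: center (1/2, -3/7), radius 1/35; a3: center (1/2, -1/2), radius 1/35


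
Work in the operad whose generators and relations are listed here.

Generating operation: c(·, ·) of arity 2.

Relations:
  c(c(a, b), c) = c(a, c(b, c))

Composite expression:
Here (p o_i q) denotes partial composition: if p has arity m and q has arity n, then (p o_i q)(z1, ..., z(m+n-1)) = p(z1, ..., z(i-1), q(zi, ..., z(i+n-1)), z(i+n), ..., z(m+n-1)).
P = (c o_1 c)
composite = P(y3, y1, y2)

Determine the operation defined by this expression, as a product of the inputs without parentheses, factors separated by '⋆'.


y3 ⋆ y1 ⋆ y2

Associativity of c dissolves the nesting; only the y-input order survives.
c(y3, y1) spells out as y3 ⋆ y1
c(c(y3, y1), y2) spells out as y3 ⋆ y1 ⋆ y2


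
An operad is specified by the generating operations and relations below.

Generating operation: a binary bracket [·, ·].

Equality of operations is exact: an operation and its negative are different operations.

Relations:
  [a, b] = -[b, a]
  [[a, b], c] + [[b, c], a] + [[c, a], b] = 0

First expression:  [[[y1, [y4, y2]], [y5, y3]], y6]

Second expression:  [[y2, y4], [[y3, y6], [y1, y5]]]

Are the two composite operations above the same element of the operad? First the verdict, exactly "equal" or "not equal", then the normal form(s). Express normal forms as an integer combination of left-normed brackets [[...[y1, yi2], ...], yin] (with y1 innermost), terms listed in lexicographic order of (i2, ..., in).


not equal; the first gives [[[[[y1, y2], y4], y3], y5], y6] - [[[[[y1, y2], y4], y5], y3], y6] - [[[[[y1, y4], y2], y3], y5], y6] + [[[[[y1, y4], y2], y5], y3], y6] and the second [[[[[y1, y5], y3], y6], y2], y4] - [[[[[y1, y5], y3], y6], y4], y2] - [[[[[y1, y5], y6], y3], y2], y4] + [[[[[y1, y5], y6], y3], y4], y2]

The first expression, normalized: [[[[[y1, y2], y4], y3], y5], y6] - [[[[[y1, y2], y4], y5], y3], y6] - [[[[[y1, y4], y2], y3], y5], y6] + [[[[[y1, y4], y2], y5], y3], y6]
The second expression, normalized: [[[[[y1, y5], y3], y6], y2], y4] - [[[[[y1, y5], y3], y6], y4], y2] - [[[[[y1, y5], y6], y3], y2], y4] + [[[[[y1, y5], y6], y3], y4], y2]
No match — not equal.


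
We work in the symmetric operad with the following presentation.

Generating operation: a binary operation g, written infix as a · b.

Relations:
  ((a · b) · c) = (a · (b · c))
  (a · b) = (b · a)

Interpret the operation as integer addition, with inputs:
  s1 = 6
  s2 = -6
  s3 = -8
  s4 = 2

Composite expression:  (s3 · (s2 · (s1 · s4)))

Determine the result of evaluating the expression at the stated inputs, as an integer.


-6


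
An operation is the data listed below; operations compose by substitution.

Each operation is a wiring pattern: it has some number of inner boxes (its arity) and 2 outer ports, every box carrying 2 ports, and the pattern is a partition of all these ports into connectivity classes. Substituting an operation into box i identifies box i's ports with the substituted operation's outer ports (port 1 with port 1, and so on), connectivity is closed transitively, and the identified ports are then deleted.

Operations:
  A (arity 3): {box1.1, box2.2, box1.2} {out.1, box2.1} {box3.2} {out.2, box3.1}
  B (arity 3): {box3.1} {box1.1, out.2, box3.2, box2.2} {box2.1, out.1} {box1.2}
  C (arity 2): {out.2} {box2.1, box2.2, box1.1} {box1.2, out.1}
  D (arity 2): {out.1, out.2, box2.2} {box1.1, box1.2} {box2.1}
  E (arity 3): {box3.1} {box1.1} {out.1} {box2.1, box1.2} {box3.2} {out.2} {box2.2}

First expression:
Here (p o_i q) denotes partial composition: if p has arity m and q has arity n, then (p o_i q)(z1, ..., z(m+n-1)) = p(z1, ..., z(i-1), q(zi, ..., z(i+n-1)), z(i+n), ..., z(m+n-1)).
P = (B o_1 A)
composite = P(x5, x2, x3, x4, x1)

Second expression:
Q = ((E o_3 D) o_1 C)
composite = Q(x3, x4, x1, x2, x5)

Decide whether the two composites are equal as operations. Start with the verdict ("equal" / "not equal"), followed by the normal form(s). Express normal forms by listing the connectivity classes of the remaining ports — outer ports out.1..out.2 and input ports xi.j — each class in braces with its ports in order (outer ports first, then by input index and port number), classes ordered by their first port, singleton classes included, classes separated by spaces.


not equal: they reduce to {out.1, x4.1} {out.2, x1.2, x2.1, x4.2} {x1.1} {x2.2, x5.1, x5.2} {x3.1} {x3.2} and {out.1} {out.2} {x1.1} {x1.2} {x2.1, x2.2} {x3.1, x4.1, x4.2} {x3.2} {x5.1} {x5.2}

The first composite normalizes to {out.1, x4.1} {out.2, x1.2, x2.1, x4.2} {x1.1} {x2.2, x5.1, x5.2} {x3.1} {x3.2}
The second composite normalizes to {out.1} {out.2} {x1.1} {x1.2} {x2.1, x2.2} {x3.1, x4.1, x4.2} {x3.2} {x5.1} {x5.2}
They disagree, so not equal.


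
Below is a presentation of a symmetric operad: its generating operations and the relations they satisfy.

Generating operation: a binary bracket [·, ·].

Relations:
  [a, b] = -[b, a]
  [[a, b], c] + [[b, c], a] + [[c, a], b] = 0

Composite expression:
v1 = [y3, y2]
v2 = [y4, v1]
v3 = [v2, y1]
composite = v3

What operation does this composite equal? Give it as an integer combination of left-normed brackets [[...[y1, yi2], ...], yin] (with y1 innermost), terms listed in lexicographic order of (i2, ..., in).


-[[[y1, y2], y3], y4] + [[[y1, y3], y2], y4] + [[[y1, y4], y2], y3] - [[[y1, y4], y3], y2]


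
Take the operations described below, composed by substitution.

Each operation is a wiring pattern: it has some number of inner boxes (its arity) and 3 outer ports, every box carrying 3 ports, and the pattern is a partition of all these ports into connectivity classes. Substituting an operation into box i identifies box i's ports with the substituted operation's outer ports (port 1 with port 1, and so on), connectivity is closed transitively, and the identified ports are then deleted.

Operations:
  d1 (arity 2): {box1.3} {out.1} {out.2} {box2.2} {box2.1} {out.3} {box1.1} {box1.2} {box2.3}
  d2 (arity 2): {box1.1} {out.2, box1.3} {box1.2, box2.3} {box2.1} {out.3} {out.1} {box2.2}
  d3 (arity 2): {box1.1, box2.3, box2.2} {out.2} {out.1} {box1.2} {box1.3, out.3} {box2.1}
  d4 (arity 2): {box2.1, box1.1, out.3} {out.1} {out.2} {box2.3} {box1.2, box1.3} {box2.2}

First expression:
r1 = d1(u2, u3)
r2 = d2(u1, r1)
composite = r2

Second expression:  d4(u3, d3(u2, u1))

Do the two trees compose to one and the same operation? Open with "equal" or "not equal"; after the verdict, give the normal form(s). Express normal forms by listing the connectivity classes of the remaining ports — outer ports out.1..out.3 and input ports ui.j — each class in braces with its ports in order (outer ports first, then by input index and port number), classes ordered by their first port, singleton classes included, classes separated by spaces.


not equal; first: {out.1} {out.2, u1.3} {out.3} {u1.1} {u1.2} {u2.1} {u2.2} {u2.3} {u3.1} {u3.2} {u3.3}; second: {out.1} {out.2} {out.3, u3.1} {u1.1} {u1.2, u1.3, u2.1} {u2.2} {u2.3} {u3.2, u3.3}

The first composite normalizes to {out.1} {out.2, u1.3} {out.3} {u1.1} {u1.2} {u2.1} {u2.2} {u2.3} {u3.1} {u3.2} {u3.3}
The second composite normalizes to {out.1} {out.2} {out.3, u3.1} {u1.1} {u1.2, u1.3, u2.1} {u2.2} {u2.3} {u3.2, u3.3}
Distinct normal forms: not equal.


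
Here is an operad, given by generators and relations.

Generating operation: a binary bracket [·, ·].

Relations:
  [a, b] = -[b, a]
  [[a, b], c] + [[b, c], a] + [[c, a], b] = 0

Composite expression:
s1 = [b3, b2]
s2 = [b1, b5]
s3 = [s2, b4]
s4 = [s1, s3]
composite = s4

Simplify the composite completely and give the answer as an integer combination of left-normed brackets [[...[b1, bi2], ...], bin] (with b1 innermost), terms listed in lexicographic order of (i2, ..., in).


[[[[b1, b5], b4], b2], b3] - [[[[b1, b5], b4], b3], b2]

Expand each bracket as ab - ba; the b1-initial words give the coefficients.
Composite bracket: [[b3, b2], [[b1, b5], b4]]
Full expansion: 16 signed words from ab - ba (2^4 = 16).
Collect the words opening with b1:
  from b1b5b4b2b3, sign +1: term +[[[[b1, b5], b4], b2], b3]
  from b1b5b4b3b2, sign -1: term -[[[[b1, b5], b4], b3], b2]


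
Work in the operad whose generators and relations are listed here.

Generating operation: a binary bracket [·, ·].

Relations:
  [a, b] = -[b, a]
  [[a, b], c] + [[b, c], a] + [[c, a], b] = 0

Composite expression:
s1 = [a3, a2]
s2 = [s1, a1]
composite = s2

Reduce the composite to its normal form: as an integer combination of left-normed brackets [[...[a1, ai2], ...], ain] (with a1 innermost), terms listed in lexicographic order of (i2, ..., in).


[[a1, a2], a3] - [[a1, a3], a2]

A multilinear Lie element is pinned by a1-initial words (a1 innermost).
Composite bracket: [[a3, a2], a1]
Each bracket splits as ab - ba, giving 4 signed words (2^2 = 4).
The a1-initial words carry the normal form:
  a1a2a3 (sign +1) contributes +[[a1, a2], a3]
  a1a3a2 (sign -1) contributes -[[a1, a3], a2]


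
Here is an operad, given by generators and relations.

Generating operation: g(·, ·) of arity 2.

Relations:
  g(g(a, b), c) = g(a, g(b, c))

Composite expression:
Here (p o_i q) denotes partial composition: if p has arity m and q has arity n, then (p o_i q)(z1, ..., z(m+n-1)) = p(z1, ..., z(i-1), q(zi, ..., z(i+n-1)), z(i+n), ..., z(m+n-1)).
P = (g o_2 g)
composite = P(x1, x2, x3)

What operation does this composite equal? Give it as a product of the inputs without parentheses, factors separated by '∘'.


Every regrouping of g is equal, so read the x-inputs in written order.
g(x2, x3) linearizes to x2 ∘ x3
g(x1, g(x2, x3)) linearizes to x1 ∘ x2 ∘ x3

x1 ∘ x2 ∘ x3


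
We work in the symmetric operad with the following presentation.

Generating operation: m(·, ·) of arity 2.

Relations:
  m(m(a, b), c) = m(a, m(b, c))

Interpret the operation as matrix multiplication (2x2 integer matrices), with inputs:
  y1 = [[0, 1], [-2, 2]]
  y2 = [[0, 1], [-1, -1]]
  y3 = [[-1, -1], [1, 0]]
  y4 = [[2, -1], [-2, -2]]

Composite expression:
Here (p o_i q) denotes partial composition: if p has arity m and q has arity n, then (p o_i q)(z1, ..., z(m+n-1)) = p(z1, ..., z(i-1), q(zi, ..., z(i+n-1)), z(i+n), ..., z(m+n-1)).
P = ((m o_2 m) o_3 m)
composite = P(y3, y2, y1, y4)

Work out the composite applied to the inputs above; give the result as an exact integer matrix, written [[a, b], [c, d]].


[[-2, -2], [-8, -2]]

m(y1, y4) = [[-2, -2], [-8, -2]]
m(y2, m(y1, y4)) = [[-8, -2], [10, 4]]
m(y3, m(y2, m(y1, y4))) = [[-2, -2], [-8, -2]]


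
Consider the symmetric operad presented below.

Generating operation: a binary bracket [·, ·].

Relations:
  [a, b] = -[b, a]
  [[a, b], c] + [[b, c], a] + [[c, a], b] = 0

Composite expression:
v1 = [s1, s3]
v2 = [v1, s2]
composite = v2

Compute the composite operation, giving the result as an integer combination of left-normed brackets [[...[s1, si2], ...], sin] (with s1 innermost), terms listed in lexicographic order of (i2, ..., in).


Expand each bracket as ab - ba; the s1-initial words give the coefficients.
Composite bracket: [[s1, s3], s2]
Each bracket splits as ab - ba, giving 4 signed words (2^2 = 4).
Keep just the words that open with s1:
  s1s3s2 (sign +1) contributes +[[s1, s3], s2]

[[s1, s3], s2]


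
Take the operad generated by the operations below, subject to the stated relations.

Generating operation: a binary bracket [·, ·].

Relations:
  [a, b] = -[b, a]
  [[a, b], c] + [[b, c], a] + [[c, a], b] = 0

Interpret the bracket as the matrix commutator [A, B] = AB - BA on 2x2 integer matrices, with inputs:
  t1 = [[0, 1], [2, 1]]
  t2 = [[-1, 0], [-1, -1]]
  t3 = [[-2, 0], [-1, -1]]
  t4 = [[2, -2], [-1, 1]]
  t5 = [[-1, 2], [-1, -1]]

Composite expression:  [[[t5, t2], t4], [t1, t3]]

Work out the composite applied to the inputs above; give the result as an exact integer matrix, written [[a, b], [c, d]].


[t5, t2] = [[-2, 0], [0, 2]]
[[t5, t2], t4] = [[0, 8], [-4, 0]]
[t1, t3] = [[-1, 1], [-3, 1]]
[[[t5, t2], t4], [t1, t3]] = [[-20, 16], [8, 20]]

[[-20, 16], [8, 20]]


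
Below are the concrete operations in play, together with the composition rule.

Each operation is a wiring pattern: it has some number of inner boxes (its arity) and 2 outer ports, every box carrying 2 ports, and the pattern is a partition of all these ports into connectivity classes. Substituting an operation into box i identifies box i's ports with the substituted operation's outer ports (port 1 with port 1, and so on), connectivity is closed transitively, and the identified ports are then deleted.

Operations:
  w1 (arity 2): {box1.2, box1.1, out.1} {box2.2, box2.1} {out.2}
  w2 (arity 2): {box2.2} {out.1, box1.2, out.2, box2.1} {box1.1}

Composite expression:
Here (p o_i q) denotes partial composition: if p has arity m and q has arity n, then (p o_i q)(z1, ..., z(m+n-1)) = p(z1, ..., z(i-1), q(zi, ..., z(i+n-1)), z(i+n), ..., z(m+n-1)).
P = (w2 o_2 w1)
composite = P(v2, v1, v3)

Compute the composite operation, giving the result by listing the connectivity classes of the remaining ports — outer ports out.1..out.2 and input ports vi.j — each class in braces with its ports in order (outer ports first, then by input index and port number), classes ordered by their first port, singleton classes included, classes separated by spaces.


Two ports join when wires chain via w2-identified ports.
stage w1: inputs (v1, v3), connectivity {out.1, v1.1, v1.2} {out.2} {v3.1, v3.2}, out.j its boundary
stage w2: inputs (v2, v1, v3), connectivity {out.1, out.2, v1.1, v1.2, v2.2} {v2.1} {v3.1, v3.2}, out.j its boundary

{out.1, out.2, v1.1, v1.2, v2.2} {v2.1} {v3.1, v3.2}


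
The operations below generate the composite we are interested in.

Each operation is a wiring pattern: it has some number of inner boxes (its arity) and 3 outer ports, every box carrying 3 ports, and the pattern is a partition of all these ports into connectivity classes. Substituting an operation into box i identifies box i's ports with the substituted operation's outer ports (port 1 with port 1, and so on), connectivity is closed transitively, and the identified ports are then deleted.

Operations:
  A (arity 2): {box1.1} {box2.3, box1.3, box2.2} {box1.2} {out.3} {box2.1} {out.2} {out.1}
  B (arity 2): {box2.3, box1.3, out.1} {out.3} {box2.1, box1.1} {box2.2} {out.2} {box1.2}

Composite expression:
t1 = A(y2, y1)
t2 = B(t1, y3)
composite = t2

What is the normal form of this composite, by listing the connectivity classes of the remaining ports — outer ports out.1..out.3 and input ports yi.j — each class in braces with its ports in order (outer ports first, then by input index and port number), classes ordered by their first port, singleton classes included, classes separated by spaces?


{out.1, y3.3} {out.2} {out.3} {y1.1} {y1.2, y1.3, y2.3} {y2.1} {y2.2} {y3.1} {y3.2}

Treat the ports identified at B as solder joints: merge, then drop.
composing A on (y2, y1), with out.j its own outer ports: {out.1} {out.2} {out.3} {y1.1} {y1.2, y1.3, y2.3} {y2.1} {y2.2}
composing B on (y2, y1, y3), with out.j its own outer ports: {out.1, y3.3} {out.2} {out.3} {y1.1} {y1.2, y1.3, y2.3} {y2.1} {y2.2} {y3.1} {y3.2}


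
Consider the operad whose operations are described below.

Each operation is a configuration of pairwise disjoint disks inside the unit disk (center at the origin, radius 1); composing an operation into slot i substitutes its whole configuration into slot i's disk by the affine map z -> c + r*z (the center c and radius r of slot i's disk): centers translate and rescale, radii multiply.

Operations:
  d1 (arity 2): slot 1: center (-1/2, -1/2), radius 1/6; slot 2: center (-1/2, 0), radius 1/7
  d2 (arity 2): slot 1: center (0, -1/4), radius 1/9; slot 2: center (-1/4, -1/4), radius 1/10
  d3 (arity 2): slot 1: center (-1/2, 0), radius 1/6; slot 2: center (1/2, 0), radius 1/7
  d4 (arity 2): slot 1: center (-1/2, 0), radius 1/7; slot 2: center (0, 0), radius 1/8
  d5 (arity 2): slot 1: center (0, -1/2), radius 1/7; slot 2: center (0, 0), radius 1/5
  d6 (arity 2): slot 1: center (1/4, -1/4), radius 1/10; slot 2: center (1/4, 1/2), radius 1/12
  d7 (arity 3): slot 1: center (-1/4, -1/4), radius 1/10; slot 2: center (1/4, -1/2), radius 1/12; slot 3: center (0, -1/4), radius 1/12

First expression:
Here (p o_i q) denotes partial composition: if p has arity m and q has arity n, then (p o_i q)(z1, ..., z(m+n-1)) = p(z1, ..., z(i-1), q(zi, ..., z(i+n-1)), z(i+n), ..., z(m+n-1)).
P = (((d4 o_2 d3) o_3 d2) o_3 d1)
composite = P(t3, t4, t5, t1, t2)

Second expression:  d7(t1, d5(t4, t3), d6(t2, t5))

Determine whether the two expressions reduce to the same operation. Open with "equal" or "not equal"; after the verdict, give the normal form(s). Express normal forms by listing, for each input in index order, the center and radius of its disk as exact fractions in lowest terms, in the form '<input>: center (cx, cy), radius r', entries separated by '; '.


not equal — first t1: center (31/504, -1/224), radius 1/3528; t2: center (13/224, -1/224), radius 1/560; t3: center (-1/2, 0), radius 1/7; t4: center (-1/16, 0), radius 1/48; t5: center (31/504, -11/2016), radius 1/3024, second t1: center (-1/4, -1/4), radius 1/10; t2: center (1/48, -13/48), radius 1/120; t3: center (1/4, -1/2), radius 1/60; t4: center (1/4, -13/24), radius 1/84; t5: center (1/48, -5/24), radius 1/144

The first composite normalizes to t1: center (31/504, -1/224), radius 1/3528; t2: center (13/224, -1/224), radius 1/560; t3: center (-1/2, 0), radius 1/7; t4: center (-1/16, 0), radius 1/48; t5: center (31/504, -11/2016), radius 1/3024
The second composite normalizes to t1: center (-1/4, -1/4), radius 1/10; t2: center (1/48, -13/48), radius 1/120; t3: center (1/4, -1/2), radius 1/60; t4: center (1/4, -13/24), radius 1/84; t5: center (1/48, -5/24), radius 1/144
Distinct normal forms: not equal.


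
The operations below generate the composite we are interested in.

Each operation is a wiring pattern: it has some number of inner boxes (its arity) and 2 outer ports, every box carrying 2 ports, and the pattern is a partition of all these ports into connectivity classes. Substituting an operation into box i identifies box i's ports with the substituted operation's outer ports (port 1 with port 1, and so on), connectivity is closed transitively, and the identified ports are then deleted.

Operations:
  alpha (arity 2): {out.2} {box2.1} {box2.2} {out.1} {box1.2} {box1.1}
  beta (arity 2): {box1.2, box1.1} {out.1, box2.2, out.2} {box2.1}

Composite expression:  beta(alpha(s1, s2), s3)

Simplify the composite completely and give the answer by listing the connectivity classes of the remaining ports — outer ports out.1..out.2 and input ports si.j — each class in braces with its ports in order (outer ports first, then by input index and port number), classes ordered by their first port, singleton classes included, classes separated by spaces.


Treat the ports identified at beta as solder joints: merge, then drop.
alpha over (s1, s2) gives {out.1} {out.2} {s1.1} {s1.2} {s2.1} {s2.2}, out.j being that stage's outer ports
beta over (s1, s2, s3) gives {out.1, out.2, s3.2} {s1.1} {s1.2} {s2.1} {s2.2} {s3.1}, out.j being that stage's outer ports

{out.1, out.2, s3.2} {s1.1} {s1.2} {s2.1} {s2.2} {s3.1}


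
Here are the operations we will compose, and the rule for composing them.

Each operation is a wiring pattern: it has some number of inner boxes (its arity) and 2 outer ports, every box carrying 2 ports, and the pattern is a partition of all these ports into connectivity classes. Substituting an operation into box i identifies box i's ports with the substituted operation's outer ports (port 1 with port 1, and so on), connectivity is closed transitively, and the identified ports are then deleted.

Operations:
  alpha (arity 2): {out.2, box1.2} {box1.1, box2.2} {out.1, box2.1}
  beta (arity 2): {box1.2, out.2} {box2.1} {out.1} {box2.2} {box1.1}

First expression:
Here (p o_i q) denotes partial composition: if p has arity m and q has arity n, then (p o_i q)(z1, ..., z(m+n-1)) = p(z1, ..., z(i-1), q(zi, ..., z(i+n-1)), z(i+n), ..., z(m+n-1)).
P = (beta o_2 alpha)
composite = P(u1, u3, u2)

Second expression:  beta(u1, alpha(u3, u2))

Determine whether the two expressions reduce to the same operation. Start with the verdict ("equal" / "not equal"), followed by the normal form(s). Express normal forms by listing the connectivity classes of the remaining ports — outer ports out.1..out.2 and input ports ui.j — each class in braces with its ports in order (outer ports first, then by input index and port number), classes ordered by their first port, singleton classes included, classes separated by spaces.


The first expression, normalized: {out.1} {out.2, u1.2} {u1.1} {u2.1} {u2.2, u3.1} {u3.2}
The second expression, normalized: {out.1} {out.2, u1.2} {u1.1} {u2.1} {u2.2, u3.1} {u3.2}
Identical normal forms: equal.

equal; both compose to {out.1} {out.2, u1.2} {u1.1} {u2.1} {u2.2, u3.1} {u3.2}


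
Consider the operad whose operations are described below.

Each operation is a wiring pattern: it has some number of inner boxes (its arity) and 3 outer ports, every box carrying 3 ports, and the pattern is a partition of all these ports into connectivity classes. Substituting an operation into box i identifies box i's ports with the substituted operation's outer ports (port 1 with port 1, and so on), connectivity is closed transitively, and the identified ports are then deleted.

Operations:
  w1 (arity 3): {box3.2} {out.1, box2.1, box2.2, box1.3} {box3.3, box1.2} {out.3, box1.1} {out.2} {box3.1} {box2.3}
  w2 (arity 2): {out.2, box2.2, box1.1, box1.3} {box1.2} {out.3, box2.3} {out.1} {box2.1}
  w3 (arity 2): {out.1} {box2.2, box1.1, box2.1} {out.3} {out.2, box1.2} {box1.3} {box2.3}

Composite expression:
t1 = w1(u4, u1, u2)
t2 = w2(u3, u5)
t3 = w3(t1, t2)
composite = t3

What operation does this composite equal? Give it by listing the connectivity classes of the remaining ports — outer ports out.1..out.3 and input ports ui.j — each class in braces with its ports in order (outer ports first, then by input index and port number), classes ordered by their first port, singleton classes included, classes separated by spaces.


Two ports join when wires chain via w3-identified ports.
the subtree at w1 composes to {out.1, u1.1, u1.2, u4.3} {out.2} {out.3, u4.1} {u1.3} {u2.1} {u2.2} {u2.3, u4.2} on (u4, u1, u2); out.j = own outer ports
the subtree at w2 composes to {out.1} {out.2, u3.1, u3.3, u5.2} {out.3, u5.3} {u3.2} {u5.1} on (u3, u5); out.j = own outer ports
the subtree at w3 composes to {out.1} {out.2} {out.3} {u1.1, u1.2, u3.1, u3.3, u4.3, u5.2} {u1.3} {u2.1} {u2.2} {u2.3, u4.2} {u3.2} {u4.1} {u5.1} {u5.3} on (u4, u1, u2, u3, u5); out.j = own outer ports

{out.1} {out.2} {out.3} {u1.1, u1.2, u3.1, u3.3, u4.3, u5.2} {u1.3} {u2.1} {u2.2} {u2.3, u4.2} {u3.2} {u4.1} {u5.1} {u5.3}


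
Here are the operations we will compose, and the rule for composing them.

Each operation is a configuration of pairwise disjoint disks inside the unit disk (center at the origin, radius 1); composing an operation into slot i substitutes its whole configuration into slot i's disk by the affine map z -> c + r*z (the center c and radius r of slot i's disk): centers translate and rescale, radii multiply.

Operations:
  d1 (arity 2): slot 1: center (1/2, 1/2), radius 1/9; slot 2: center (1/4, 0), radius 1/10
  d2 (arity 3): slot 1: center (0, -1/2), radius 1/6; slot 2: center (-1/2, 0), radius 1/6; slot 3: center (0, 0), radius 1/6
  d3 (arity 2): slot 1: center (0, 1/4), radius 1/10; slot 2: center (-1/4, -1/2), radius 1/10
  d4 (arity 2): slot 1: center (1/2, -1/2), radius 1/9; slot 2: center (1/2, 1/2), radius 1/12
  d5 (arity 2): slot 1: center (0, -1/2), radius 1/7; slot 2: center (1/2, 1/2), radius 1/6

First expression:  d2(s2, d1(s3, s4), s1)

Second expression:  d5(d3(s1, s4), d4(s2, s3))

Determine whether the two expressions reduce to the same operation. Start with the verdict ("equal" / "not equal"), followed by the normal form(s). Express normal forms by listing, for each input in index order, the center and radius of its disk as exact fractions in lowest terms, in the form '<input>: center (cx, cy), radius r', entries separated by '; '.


not equal; first: s1: center (0, 0), radius 1/6; s2: center (0, -1/2), radius 1/6; s3: center (-5/12, 1/12), radius 1/54; s4: center (-11/24, 0), radius 1/60; second: s1: center (0, -13/28), radius 1/70; s2: center (7/12, 5/12), radius 1/54; s3: center (7/12, 7/12), radius 1/72; s4: center (-1/28, -4/7), radius 1/70

Normal form of the first expression: s1: center (0, 0), radius 1/6; s2: center (0, -1/2), radius 1/6; s3: center (-5/12, 1/12), radius 1/54; s4: center (-11/24, 0), radius 1/60
Normal form of the second expression: s1: center (0, -13/28), radius 1/70; s2: center (7/12, 5/12), radius 1/54; s3: center (7/12, 7/12), radius 1/72; s4: center (-1/28, -4/7), radius 1/70
They disagree, so not equal.


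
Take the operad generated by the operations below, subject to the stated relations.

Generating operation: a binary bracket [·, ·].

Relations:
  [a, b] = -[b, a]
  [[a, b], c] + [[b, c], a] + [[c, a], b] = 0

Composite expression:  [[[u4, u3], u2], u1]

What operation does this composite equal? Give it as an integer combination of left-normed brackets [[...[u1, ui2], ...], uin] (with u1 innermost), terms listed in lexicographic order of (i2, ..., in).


-[[[u1, u2], u3], u4] + [[[u1, u2], u4], u3] + [[[u1, u3], u4], u2] - [[[u1, u4], u3], u2]

Skip Jacobi rewriting: expand, keep u1-initial words, read off terms.
Composite bracket: [[[u4, u3], u2], u1]
Full expansion: 8 signed words from ab - ba (2^3 = 8).
Only words starting with u1 matter:
  sign of u1u2u3u4 is -1, so it contributes -[[[u1, u2], u3], u4]
  sign of u1u2u4u3 is +1, so it contributes +[[[u1, u2], u4], u3]
  sign of u1u3u4u2 is +1, so it contributes +[[[u1, u3], u4], u2]
  sign of u1u4u3u2 is -1, so it contributes -[[[u1, u4], u3], u2]


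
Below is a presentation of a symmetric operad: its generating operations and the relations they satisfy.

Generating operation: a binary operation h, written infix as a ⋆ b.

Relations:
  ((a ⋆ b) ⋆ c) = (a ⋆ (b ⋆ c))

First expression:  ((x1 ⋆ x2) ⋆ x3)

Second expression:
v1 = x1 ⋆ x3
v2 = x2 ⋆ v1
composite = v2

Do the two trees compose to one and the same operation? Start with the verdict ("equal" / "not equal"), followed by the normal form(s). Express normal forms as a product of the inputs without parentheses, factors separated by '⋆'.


not equal: they reduce to x1 ⋆ x2 ⋆ x3 and x2 ⋆ x1 ⋆ x3

The first expression reduces to x1 ⋆ x2 ⋆ x3
The second expression reduces to x2 ⋆ x1 ⋆ x3
Distinct normal forms: not equal.


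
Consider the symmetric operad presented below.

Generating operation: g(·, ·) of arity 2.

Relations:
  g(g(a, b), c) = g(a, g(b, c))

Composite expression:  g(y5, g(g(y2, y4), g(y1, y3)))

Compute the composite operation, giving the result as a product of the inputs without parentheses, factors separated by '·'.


y5 · y2 · y4 · y1 · y3

Under associativity of g, the answer is the y's in reading order.
g(y2, y4) linearizes to y2 · y4
g(y1, y3) linearizes to y1 · y3
g(g(y2, y4), g(y1, y3)) linearizes to y2 · y4 · y1 · y3
g(y5, g(g(y2, y4), g(y1, y3))) linearizes to y5 · y2 · y4 · y1 · y3


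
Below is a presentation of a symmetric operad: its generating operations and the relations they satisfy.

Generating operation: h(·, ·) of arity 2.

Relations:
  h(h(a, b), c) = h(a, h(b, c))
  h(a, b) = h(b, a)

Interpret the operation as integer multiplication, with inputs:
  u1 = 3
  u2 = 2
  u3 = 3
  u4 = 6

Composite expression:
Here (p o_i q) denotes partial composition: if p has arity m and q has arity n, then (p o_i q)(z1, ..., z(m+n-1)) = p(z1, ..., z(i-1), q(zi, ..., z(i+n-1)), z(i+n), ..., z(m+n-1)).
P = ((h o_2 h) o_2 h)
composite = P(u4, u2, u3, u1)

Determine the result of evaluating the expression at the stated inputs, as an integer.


h(u2, u3) = 6
h(h(u2, u3), u1) = 18
h(u4, h(h(u2, u3), u1)) = 108

108


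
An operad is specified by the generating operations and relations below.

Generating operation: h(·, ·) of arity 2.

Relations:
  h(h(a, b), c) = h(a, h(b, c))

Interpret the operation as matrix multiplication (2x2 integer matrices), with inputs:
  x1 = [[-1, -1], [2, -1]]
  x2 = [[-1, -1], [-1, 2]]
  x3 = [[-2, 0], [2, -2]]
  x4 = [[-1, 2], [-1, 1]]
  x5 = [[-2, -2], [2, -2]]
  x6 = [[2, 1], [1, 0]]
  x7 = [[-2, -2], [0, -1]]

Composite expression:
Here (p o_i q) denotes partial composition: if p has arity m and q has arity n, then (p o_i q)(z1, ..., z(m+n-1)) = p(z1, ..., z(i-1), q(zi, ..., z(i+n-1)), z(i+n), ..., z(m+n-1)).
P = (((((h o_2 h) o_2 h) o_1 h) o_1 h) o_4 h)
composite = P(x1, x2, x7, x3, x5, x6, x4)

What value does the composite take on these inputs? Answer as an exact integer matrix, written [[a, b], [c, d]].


[[-8, 8], [112, -184]]

h(x1, x2) = [[2, -1], [-1, -4]]
h(h(x1, x2), x7) = [[-4, -3], [2, 6]]
h(x3, x5) = [[4, 4], [-8, 0]]
h(h(x3, x5), x6) = [[12, 4], [-16, -8]]
h(h(h(x3, x5), x6), x4) = [[-16, 28], [24, -40]]
h(h(h(x1, x2), x7), h(h(h(x3, x5), x6), x4)) = [[-8, 8], [112, -184]]


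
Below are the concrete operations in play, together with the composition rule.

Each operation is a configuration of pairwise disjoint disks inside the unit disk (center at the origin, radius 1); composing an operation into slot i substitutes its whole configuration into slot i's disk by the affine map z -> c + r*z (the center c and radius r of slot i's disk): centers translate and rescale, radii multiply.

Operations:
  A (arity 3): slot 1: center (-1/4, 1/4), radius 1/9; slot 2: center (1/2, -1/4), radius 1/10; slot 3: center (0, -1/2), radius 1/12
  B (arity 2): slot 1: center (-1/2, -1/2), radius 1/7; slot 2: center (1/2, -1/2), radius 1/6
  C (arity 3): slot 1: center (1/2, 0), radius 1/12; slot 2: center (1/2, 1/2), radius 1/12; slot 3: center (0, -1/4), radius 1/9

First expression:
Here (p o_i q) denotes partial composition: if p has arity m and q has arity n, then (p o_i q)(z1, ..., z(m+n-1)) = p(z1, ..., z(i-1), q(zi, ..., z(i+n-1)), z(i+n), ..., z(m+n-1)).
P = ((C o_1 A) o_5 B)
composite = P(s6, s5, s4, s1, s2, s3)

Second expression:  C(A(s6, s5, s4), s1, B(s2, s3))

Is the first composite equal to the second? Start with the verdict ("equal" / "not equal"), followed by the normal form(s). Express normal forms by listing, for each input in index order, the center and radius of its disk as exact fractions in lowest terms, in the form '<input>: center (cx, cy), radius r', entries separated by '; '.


equal — both sides give s1: center (1/2, 1/2), radius 1/12; s2: center (-1/18, -11/36), radius 1/63; s3: center (1/18, -11/36), radius 1/54; s4: center (1/2, -1/24), radius 1/144; s5: center (13/24, -1/48), radius 1/120; s6: center (23/48, 1/48), radius 1/108

The first expression, normalized: s1: center (1/2, 1/2), radius 1/12; s2: center (-1/18, -11/36), radius 1/63; s3: center (1/18, -11/36), radius 1/54; s4: center (1/2, -1/24), radius 1/144; s5: center (13/24, -1/48), radius 1/120; s6: center (23/48, 1/48), radius 1/108
The second expression, normalized: s1: center (1/2, 1/2), radius 1/12; s2: center (-1/18, -11/36), radius 1/63; s3: center (1/18, -11/36), radius 1/54; s4: center (1/2, -1/24), radius 1/144; s5: center (13/24, -1/48), radius 1/120; s6: center (23/48, 1/48), radius 1/108
Same normal form: equal.


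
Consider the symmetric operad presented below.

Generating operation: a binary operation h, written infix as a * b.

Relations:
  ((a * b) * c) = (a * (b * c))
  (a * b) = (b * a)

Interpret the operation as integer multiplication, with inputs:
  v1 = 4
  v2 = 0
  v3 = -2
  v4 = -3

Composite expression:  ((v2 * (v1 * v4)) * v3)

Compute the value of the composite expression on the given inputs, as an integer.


(v1 * v4) = -12
(v2 * (v1 * v4)) = 0
((v2 * (v1 * v4)) * v3) = 0

0


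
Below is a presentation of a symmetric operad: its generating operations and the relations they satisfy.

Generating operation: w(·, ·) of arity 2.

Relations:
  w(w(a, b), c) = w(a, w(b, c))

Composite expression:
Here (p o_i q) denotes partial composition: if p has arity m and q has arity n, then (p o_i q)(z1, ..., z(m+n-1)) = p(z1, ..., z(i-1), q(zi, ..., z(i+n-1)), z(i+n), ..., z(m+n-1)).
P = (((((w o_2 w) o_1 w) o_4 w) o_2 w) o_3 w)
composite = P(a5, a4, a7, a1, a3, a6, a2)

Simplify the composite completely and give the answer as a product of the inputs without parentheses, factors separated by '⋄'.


Under associativity of w, the answer is the a's in reading order.
w(a7, a1) flattens to a7 ⋄ a1
w(a4, w(a7, a1)) flattens to a4 ⋄ a7 ⋄ a1
w(a5, w(a4, w(a7, a1))) flattens to a5 ⋄ a4 ⋄ a7 ⋄ a1
w(a6, a2) flattens to a6 ⋄ a2
w(a3, w(a6, a2)) flattens to a3 ⋄ a6 ⋄ a2
w(w(a5, w(a4, w(a7, a1))), w(a3, w(a6, a2))) flattens to a5 ⋄ a4 ⋄ a7 ⋄ a1 ⋄ a3 ⋄ a6 ⋄ a2

a5 ⋄ a4 ⋄ a7 ⋄ a1 ⋄ a3 ⋄ a6 ⋄ a2


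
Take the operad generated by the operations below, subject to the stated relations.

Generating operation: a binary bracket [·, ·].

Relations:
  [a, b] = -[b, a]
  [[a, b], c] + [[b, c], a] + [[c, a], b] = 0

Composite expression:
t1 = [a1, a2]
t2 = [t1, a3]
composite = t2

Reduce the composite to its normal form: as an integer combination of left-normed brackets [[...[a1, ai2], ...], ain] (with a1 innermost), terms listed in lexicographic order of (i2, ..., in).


[[a1, a2], a3]

Expand each bracket as ab - ba; the a1-initial words give the coefficients.
Composite bracket: [[a1, a2], a3]
Applying ab - ba throughout gives 4 signed words (2^2 = 4).
Coefficients come from the a1-initial words:
  from a1a2a3, sign +1: term +[[a1, a2], a3]
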